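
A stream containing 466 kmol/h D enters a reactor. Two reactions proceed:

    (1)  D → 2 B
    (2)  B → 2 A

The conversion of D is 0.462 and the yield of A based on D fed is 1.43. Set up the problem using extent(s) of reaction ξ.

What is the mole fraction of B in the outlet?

0.096

Conversion of D: D consumed = 1ξ₁ = 0.462 × 466 → ξ₁ = 215.3 kmol/h.
Yield of A: 2ξ₂ / 466 = 1.43 → ξ₂ = 333.2 kmol/h.
Outlet amounts (n = n₀ + Σ ν·ξ):
  D: 466 − 1(215.3) = 250.7
  B: 0 + 2(215.3) − 1(333.2) = 97.39
  A: 0 + 2(333.2) = 666.4
Total out = 1014 kmol/h; y_B = 97.39 / 1014 = 0.096.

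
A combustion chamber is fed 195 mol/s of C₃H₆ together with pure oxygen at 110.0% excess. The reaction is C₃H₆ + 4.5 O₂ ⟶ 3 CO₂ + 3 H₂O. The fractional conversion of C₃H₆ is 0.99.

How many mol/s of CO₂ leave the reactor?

579 mol/s

Stoichiometric O₂ = 4.5 × 195 = 877.5 mol/s; O₂ fed = 877.5 × 2.100 = 1843 mol/s.
Fuel reacted = 0.99 × 195 → ξ = 193.1 mol/s.
Outlet (n = n₀ + ν ξ):
  C₃H₆: 195 − 1(193.1) = 1.95
  O₂: 1843 − 4.5(193.1) = 974
  CO₂: 0 + 3(193.1) = 579.2
  H₂O: 0 + 3(193.1) = 579.2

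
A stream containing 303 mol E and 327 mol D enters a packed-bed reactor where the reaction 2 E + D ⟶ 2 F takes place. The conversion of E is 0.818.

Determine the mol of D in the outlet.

E reacted = 0.818 × 303 = 247.9 mol; ν_E = −2, so ξ = 247.9/2 = 123.9 mol.
Outlet amounts (n = n₀ + ν ξ):
  E: 303 − 2(123.9) = 55.15
  D: 327 − 1(123.9) = 203.1
  F: 0 + 2(123.9) = 247.9

203 mol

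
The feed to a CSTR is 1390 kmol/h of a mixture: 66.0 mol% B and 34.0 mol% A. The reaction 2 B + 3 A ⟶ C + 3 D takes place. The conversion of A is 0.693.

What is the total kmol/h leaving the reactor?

A reacted = 0.693 × 472.6 = 327.5 kmol/h; ν_A = −3, so ξ = 327.5/3 = 109.2 kmol/h.
Outlet amounts (n = n₀ + ν ξ):
  B: 917.4 − 2(109.2) = 699.1
  A: 472.6 − 3(109.2) = 145.1
  C: 0 + 1(109.2) = 109.2
  D: 0 + 3(109.2) = 327.5
Total out = 699.1 + 145.1 + 109.2 + 327.5 = 1281 kmol/h.

1280 kmol/h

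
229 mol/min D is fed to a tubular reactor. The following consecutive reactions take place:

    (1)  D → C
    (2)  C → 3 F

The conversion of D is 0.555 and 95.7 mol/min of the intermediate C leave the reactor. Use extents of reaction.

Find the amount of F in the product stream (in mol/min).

Conversion of D: D consumed = 1ξ₁ = 0.555 × 229 → ξ₁ = 127.1 mol/min.
C balance: n_C = 0 + 1ξ₁ − 1ξ₂ = 95.7 → ξ₂ = (1·127.1 − 95.7)/1 = 31.4 mol/min.
Outlet amounts (n = n₀ + Σ ν·ξ):
  D: 229 − 1(127.1) = 101.9
  C: 0 + 1(127.1) − 1(31.4) = 95.7
  F: 0 + 3(31.4) = 94.19

94.2 mol/min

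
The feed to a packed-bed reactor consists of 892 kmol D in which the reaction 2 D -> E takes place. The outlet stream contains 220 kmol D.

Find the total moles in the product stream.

For D: n = n₀ − 2ξ → 220 = 892 − 2ξ, giving ξ = 336 kmol.
Outlet amounts (n = n₀ + ν ξ):
  D: 892 − 2(336) = 220
  E: 0 + 1(336) = 336
Total out = 220 + 336 = 556 kmol.

556 kmol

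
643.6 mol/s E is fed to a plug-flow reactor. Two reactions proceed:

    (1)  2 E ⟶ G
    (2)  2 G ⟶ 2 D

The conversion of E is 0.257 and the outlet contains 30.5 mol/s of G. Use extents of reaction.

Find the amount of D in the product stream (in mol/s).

52.2 mol/s

Conversion of E: E consumed = 2ξ₁ = 0.257 × 643.6 → ξ₁ = 82.7 mol/s.
G balance: n_G = 0 + 1ξ₁ − 2ξ₂ = 30.5 → ξ₂ = (1·82.7 − 30.5)/2 = 26.1 mol/s.
Outlet amounts (n = n₀ + Σ ν·ξ):
  E: 643.6 − 2(82.7) = 478.2
  G: 0 + 1(82.7) − 2(26.1) = 30.5
  D: 0 + 2(26.1) = 52.2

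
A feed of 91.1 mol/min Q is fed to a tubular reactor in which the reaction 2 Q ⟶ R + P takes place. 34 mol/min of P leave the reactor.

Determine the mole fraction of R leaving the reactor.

0.373

For P: n = n₀ + 1ξ → 34 = 0 + 1ξ, giving ξ = 34 mol/min.
Outlet amounts (n = n₀ + ν ξ):
  Q: 91.1 − 2(34) = 23.1
  R: 0 + 1(34) = 34
  P: 0 + 1(34) = 34
Total out = 91.1 mol/min; y_R = 34 / 91.1 = 0.3732.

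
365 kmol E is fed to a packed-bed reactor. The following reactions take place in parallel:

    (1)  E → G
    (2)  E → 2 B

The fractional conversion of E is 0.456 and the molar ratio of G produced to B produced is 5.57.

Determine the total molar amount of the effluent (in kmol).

Conversion of E: E consumed = 0.456 × 365 = 166.4 kmol = 1ξ₁ + 1ξ₂.
Selectivity: 1ξ₁ / (2ξ₂) = 5.57 → ξ₁ = 11.14 ξ₂.
Substitute: (1·11.14 + 1) ξ₂ = 166.4 → ξ₂ = 13.71 kmol, ξ₁ = 152.7 kmol.
Outlet amounts (n = n₀ + Σ ν·ξ):
  E: 365 − 1(152.7) − 1(13.71) = 198.6
  G: 0 + 1(152.7) = 152.7
  B: 0 + 2(13.71) = 27.42
Total out = 198.6 + 152.7 + 27.42 = 378.7 kmol.

379 kmol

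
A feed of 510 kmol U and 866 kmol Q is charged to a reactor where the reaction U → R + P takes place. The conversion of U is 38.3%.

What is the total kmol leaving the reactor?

1570 kmol

U reacted = 0.383 × 510 = 195.3 kmol; ν_U = −1, so ξ = 195.3/1 = 195.3 kmol.
Outlet amounts (n = n₀ + ν ξ):
  U: 510 − 1(195.3) = 314.7
  R: 0 + 1(195.3) = 195.3
  P: 0 + 1(195.3) = 195.3
  Q: 866 (inert)
Total out = 314.7 + 195.3 + 195.3 + 866 = 1571 kmol.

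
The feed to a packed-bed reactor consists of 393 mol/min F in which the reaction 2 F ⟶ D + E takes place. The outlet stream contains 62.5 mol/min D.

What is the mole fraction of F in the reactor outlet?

0.682

For D: n = n₀ + 1ξ → 62.5 = 0 + 1ξ, giving ξ = 62.5 mol/min.
Outlet amounts (n = n₀ + ν ξ):
  F: 393 − 2(62.5) = 268
  D: 0 + 1(62.5) = 62.5
  E: 0 + 1(62.5) = 62.5
Total out = 393 mol/min; y_F = 268 / 393 = 0.6819.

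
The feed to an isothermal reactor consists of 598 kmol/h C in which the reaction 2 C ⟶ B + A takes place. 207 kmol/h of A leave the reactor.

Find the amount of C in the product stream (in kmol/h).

184 kmol/h

For A: n = n₀ + 1ξ → 207 = 0 + 1ξ, giving ξ = 207 kmol/h.
Outlet amounts (n = n₀ + ν ξ):
  C: 598 − 2(207) = 184
  B: 0 + 1(207) = 207
  A: 0 + 1(207) = 207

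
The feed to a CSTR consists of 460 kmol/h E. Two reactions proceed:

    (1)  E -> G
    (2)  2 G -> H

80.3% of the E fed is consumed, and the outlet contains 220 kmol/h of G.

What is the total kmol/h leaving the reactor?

Conversion of E: E consumed = 1ξ₁ = 0.803 × 460 → ξ₁ = 369.4 kmol/h.
G balance: n_G = 0 + 1ξ₁ − 2ξ₂ = 220 → ξ₂ = (1·369.4 − 220)/2 = 74.69 kmol/h.
Outlet amounts (n = n₀ + Σ ν·ξ):
  E: 460 − 1(369.4) = 90.62
  G: 0 + 1(369.4) − 2(74.69) = 220
  H: 0 + 1(74.69) = 74.69
Total out = 90.62 + 220 + 74.69 = 385.3 kmol/h.

385 kmol/h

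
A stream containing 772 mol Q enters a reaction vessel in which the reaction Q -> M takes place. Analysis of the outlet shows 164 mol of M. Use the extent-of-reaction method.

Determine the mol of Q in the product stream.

For M: n = n₀ + 1ξ → 164 = 0 + 1ξ, giving ξ = 164 mol.
Outlet amounts (n = n₀ + ν ξ):
  Q: 772 − 1(164) = 608
  M: 0 + 1(164) = 164

608 mol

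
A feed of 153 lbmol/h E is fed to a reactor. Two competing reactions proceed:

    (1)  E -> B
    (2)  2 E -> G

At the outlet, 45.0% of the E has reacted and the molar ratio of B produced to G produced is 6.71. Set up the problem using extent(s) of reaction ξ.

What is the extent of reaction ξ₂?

Conversion of E: E consumed = 0.45 × 153 = 68.85 lbmol/h = 1ξ₁ + 2ξ₂.
Selectivity: 1ξ₁ / (1ξ₂) = 6.71 → ξ₁ = 6.71 ξ₂.
Substitute: (1·6.71 + 2) ξ₂ = 68.85 → ξ₂ = 7.905 lbmol/h, ξ₁ = 53.04 lbmol/h.
Outlet amounts (n = n₀ + Σ ν·ξ):
  E: 153 − 1(53.04) − 2(7.905) = 84.15
  B: 0 + 1(53.04) = 53.04
  G: 0 + 1(7.905) = 7.905

ξ₂ = 7.9 lbmol/h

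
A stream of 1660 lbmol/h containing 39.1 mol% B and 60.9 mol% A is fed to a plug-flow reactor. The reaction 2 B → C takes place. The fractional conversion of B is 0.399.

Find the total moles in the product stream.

B reacted = 0.399 × 649.1 = 259 lbmol/h; ν_B = −2, so ξ = 259/2 = 129.5 lbmol/h.
Outlet amounts (n = n₀ + ν ξ):
  B: 649.1 − 2(129.5) = 390.1
  C: 0 + 1(129.5) = 129.5
  A: 1011 (inert)
Total out = 390.1 + 129.5 + 1011 = 1531 lbmol/h.

1530 lbmol/h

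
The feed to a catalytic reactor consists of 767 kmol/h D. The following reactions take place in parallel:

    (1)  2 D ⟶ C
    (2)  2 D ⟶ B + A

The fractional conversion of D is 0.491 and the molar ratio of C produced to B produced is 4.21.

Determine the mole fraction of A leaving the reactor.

Conversion of D: D consumed = 0.491 × 767 = 376.6 kmol/h = 2ξ₁ + 2ξ₂.
Selectivity: 1ξ₁ / (1ξ₂) = 4.21 → ξ₁ = 4.21 ξ₂.
Substitute: (2·4.21 + 2) ξ₂ = 376.6 → ξ₂ = 36.14 kmol/h, ξ₁ = 152.2 kmol/h.
Outlet amounts (n = n₀ + Σ ν·ξ):
  D: 767 − 2(152.2) − 2(36.14) = 390.4
  C: 0 + 1(152.2) = 152.2
  B: 0 + 1(36.14) = 36.14
  A: 0 + 1(36.14) = 36.14
Total out = 614.8 kmol/h; y_A = 36.14 / 614.8 = 0.05878.

0.0588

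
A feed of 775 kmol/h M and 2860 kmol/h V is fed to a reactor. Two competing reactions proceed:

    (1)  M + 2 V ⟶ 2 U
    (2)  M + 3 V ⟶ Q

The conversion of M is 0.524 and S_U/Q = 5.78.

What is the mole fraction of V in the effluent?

Conversion of M: M consumed = 0.524 × 775 = 406.1 kmol/h = 1ξ₁ + 1ξ₂.
Selectivity: 2ξ₁ / (1ξ₂) = 5.78 → ξ₁ = 2.89 ξ₂.
Substitute: (1·2.89 + 1) ξ₂ = 406.1 → ξ₂ = 104.4 kmol/h, ξ₁ = 301.7 kmol/h.
Outlet amounts (n = n₀ + Σ ν·ξ):
  M: 775 − 1(301.7) − 1(104.4) = 368.9
  V: 2860 − 2(301.7) − 3(104.4) = 1943
  U: 0 + 2(301.7) = 603.4
  Q: 0 + 1(104.4) = 104.4
Total out = 3020 kmol/h; y_V = 1943 / 3020 = 0.6435.

0.643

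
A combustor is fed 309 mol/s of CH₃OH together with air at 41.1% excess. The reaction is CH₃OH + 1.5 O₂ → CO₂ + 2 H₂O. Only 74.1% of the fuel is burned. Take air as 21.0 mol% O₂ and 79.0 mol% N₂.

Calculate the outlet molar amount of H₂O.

Stoichiometric O₂ = 1.5 × 309 = 463.5 mol/s; O₂ fed = 463.5 × 1.411 = 654 mol/s.
N₂ fed = 654 × 79/21 = 2460 mol/s.
Fuel reacted = 0.741 × 309 → ξ = 229 mol/s.
Outlet (n = n₀ + ν ξ):
  CH₃OH: 309 − 1(229) = 80.03
  O₂: 654 − 1.5(229) = 310.5
  N₂: 2460 (inert)
  CO₂: 0 + 1(229) = 229
  H₂O: 0 + 2(229) = 457.9

458 mol/s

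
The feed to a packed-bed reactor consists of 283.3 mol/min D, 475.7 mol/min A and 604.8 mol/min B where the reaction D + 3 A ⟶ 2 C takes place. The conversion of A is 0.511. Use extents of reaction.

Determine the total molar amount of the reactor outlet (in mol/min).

1200 mol/min

A reacted = 0.511 × 475.7 = 243.1 mol/min; ν_A = −3, so ξ = 243.1/3 = 81.03 mol/min.
Outlet amounts (n = n₀ + ν ξ):
  D: 283.3 − 1(81.03) = 202.3
  A: 475.7 − 3(81.03) = 232.6
  C: 0 + 2(81.03) = 162.1
  B: 604.8 (inert)
Total out = 202.3 + 232.6 + 162.1 + 604.8 = 1202 mol/min.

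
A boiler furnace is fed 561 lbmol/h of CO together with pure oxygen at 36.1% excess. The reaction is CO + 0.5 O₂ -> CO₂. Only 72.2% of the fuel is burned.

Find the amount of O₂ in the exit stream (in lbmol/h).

Stoichiometric O₂ = 0.5 × 561 = 280.5 lbmol/h; O₂ fed = 280.5 × 1.361 = 381.8 lbmol/h.
Fuel reacted = 0.722 × 561 → ξ = 405 lbmol/h.
Outlet (n = n₀ + ν ξ):
  CO: 561 − 1(405) = 156
  O₂: 381.8 − 0.5(405) = 179.2
  CO₂: 0 + 1(405) = 405

179 lbmol/h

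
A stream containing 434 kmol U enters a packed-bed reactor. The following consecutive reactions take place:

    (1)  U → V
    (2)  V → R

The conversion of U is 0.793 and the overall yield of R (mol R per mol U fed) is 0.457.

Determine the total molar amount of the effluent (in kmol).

Conversion of U: U consumed = 1ξ₁ = 0.793 × 434 → ξ₁ = 344.2 kmol.
Yield of R: 1ξ₂ / 434 = 0.457 → ξ₂ = 198.3 kmol.
Outlet amounts (n = n₀ + Σ ν·ξ):
  U: 434 − 1(344.2) = 89.84
  V: 0 + 1(344.2) − 1(198.3) = 145.8
  R: 0 + 1(198.3) = 198.3
Total out = 89.84 + 145.8 + 198.3 = 434 kmol.

434 kmol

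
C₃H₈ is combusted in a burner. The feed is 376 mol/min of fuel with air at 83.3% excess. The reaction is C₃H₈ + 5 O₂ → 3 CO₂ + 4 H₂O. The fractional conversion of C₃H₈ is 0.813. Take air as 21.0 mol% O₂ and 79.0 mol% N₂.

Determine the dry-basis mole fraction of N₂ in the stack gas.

Stoichiometric O₂ = 5 × 376 = 1880 mol/min; O₂ fed = 1880 × 1.833 = 3446 mol/min.
N₂ fed = 3446 × 79/21 = 12960 mol/min.
Fuel reacted = 0.813 × 376 → ξ = 305.7 mol/min.
Outlet (n = n₀ + ν ξ):
  C₃H₈: 376 − 1(305.7) = 70.31
  O₂: 3446 − 5(305.7) = 1918
  N₂: 12960 (inert)
  CO₂: 0 + 3(305.7) = 917.1
  H₂O: 0 + 4(305.7) = 1223
Dry total = 15870 mol/min; y_N₂ (dry) = 12960 / 15870 = 0.8169.

0.817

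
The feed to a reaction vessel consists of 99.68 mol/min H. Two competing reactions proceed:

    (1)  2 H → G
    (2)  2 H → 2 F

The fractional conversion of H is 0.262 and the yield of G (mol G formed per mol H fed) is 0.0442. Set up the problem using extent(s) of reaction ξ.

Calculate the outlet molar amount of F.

Yield of G: 1ξ₁ / 99.68 = 0.0442 → ξ₁ = 4.406 mol/min.
Conversion of H: 2ξ₁ + 2ξ₂ = 0.262 × 99.68 = 26.12 → ξ₂ = 8.652 mol/min.
Outlet amounts (n = n₀ + Σ ν·ξ):
  H: 99.68 − 2(4.406) − 2(8.652) = 73.56
  G: 0 + 1(4.406) = 4.406
  F: 0 + 2(8.652) = 17.3

17.3 mol/min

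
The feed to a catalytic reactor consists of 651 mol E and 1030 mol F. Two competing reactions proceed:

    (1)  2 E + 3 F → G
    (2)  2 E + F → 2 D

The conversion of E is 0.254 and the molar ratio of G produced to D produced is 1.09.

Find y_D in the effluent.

0.0364

Conversion of E: E consumed = 0.254 × 651 = 165.4 mol = 2ξ₁ + 2ξ₂.
Selectivity: 1ξ₁ / (2ξ₂) = 1.09 → ξ₁ = 2.18 ξ₂.
Substitute: (2·2.18 + 2) ξ₂ = 165.4 → ξ₂ = 26 mol, ξ₁ = 56.68 mol.
Outlet amounts (n = n₀ + Σ ν·ξ):
  E: 651 − 2(56.68) − 2(26) = 485.6
  F: 1030 − 3(56.68) − 1(26) = 834
  G: 0 + 1(56.68) = 56.68
  D: 0 + 2(26) = 52
Total out = 1428 mol; y_D = 52 / 1428 = 0.03641.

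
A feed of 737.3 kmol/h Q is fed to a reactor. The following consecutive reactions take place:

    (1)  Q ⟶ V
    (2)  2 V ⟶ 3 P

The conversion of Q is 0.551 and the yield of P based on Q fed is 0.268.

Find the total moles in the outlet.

Conversion of Q: Q consumed = 1ξ₁ = 0.551 × 737.3 → ξ₁ = 406.3 kmol/h.
Yield of P: 3ξ₂ / 737.3 = 0.268 → ξ₂ = 65.87 kmol/h.
Outlet amounts (n = n₀ + Σ ν·ξ):
  Q: 737.3 − 1(406.3) = 331
  V: 0 + 1(406.3) − 2(65.87) = 274.5
  P: 0 + 3(65.87) = 197.6
Total out = 331 + 274.5 + 197.6 = 803.2 kmol/h.

803 kmol/h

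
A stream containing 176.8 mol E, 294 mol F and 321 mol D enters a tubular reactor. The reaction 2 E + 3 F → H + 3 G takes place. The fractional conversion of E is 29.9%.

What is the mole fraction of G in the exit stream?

E reacted = 0.299 × 176.8 = 52.86 mol; ν_E = −2, so ξ = 52.86/2 = 26.43 mol.
Outlet amounts (n = n₀ + ν ξ):
  E: 176.8 − 2(26.43) = 123.9
  F: 294 − 3(26.43) = 214.7
  H: 0 + 1(26.43) = 26.43
  G: 0 + 3(26.43) = 79.29
  D: 321 (inert)
Total out = 765.4 mol; y_G = 79.29 / 765.4 = 0.1036.

0.104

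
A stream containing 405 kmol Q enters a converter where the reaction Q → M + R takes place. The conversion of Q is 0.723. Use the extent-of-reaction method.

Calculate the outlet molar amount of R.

Q reacted = 0.723 × 405 = 292.8 kmol; ν_Q = −1, so ξ = 292.8/1 = 292.8 kmol.
Outlet amounts (n = n₀ + ν ξ):
  Q: 405 − 1(292.8) = 112.2
  M: 0 + 1(292.8) = 292.8
  R: 0 + 1(292.8) = 292.8

293 kmol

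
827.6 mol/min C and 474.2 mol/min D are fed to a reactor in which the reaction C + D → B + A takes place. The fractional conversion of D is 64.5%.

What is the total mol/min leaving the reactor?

1300 mol/min

D reacted = 0.645 × 474.2 = 305.9 mol/min; ν_D = −1, so ξ = 305.9/1 = 305.9 mol/min.
Outlet amounts (n = n₀ + ν ξ):
  C: 827.6 − 1(305.9) = 521.7
  D: 474.2 − 1(305.9) = 168.3
  B: 0 + 1(305.9) = 305.9
  A: 0 + 1(305.9) = 305.9
Total out = 521.7 + 168.3 + 305.9 + 305.9 = 1302 mol/min.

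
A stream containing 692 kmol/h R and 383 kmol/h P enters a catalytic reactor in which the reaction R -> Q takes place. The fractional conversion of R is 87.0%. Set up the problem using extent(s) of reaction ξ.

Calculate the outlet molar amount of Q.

R reacted = 0.87 × 692 = 602 kmol/h; ν_R = −1, so ξ = 602/1 = 602 kmol/h.
Outlet amounts (n = n₀ + ν ξ):
  R: 692 − 1(602) = 89.96
  Q: 0 + 1(602) = 602
  P: 383 (inert)

602 kmol/h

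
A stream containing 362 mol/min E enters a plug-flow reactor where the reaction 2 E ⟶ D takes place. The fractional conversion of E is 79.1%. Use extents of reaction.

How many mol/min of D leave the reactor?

143 mol/min

E reacted = 0.791 × 362 = 286.3 mol/min; ν_E = −2, so ξ = 286.3/2 = 143.2 mol/min.
Outlet amounts (n = n₀ + ν ξ):
  E: 362 − 2(143.2) = 75.66
  D: 0 + 1(143.2) = 143.2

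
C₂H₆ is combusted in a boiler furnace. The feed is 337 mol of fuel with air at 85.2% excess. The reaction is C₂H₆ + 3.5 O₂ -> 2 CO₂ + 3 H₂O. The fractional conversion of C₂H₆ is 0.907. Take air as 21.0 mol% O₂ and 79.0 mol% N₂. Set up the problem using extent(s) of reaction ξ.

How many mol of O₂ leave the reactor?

1110 mol

Stoichiometric O₂ = 3.5 × 337 = 1180 mol; O₂ fed = 1180 × 1.852 = 2184 mol.
N₂ fed = 2184 × 79/21 = 8218 mol.
Fuel reacted = 0.907 × 337 → ξ = 305.7 mol.
Outlet (n = n₀ + ν ξ):
  C₂H₆: 337 − 1(305.7) = 31.34
  O₂: 2184 − 3.5(305.7) = 1115
  N₂: 8218 (inert)
  CO₂: 0 + 2(305.7) = 611.3
  H₂O: 0 + 3(305.7) = 917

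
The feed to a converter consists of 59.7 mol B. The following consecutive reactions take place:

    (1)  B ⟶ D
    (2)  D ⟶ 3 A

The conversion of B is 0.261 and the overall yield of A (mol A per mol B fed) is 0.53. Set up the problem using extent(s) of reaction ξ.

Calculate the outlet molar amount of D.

5.03 mol

Conversion of B: B consumed = 1ξ₁ = 0.261 × 59.7 → ξ₁ = 15.58 mol.
Yield of A: 3ξ₂ / 59.7 = 0.53 → ξ₂ = 10.55 mol.
Outlet amounts (n = n₀ + Σ ν·ξ):
  B: 59.7 − 1(15.58) = 44.12
  D: 0 + 1(15.58) − 1(10.55) = 5.035
  A: 0 + 3(10.55) = 31.64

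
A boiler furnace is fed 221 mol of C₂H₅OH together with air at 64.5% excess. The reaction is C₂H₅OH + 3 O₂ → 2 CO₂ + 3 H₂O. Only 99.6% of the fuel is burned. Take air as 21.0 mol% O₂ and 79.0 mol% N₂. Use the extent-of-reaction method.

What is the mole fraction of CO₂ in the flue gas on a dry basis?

Stoichiometric O₂ = 3 × 221 = 663 mol; O₂ fed = 663 × 1.645 = 1091 mol.
N₂ fed = 1091 × 79/21 = 4103 mol.
Fuel reacted = 0.996 × 221 → ξ = 220.1 mol.
Outlet (n = n₀ + ν ξ):
  C₂H₅OH: 221 − 1(220.1) = 0.884
  O₂: 1091 − 3(220.1) = 430.3
  N₂: 4103 (inert)
  CO₂: 0 + 2(220.1) = 440.2
  H₂O: 0 + 3(220.1) = 660.3
Dry total = 4974 mol; y_CO₂ (dry) = 440.2 / 4974 = 0.0885.

0.0885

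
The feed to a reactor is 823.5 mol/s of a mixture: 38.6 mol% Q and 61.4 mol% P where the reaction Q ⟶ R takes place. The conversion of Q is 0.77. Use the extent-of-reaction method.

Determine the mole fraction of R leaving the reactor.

0.297

Q reacted = 0.77 × 317.9 = 244.8 mol/s; ν_Q = −1, so ξ = 244.8/1 = 244.8 mol/s.
Outlet amounts (n = n₀ + ν ξ):
  Q: 317.9 − 1(244.8) = 73.11
  R: 0 + 1(244.8) = 244.8
  P: 505.6 (inert)
Total out = 823.5 mol/s; y_R = 244.8 / 823.5 = 0.2972.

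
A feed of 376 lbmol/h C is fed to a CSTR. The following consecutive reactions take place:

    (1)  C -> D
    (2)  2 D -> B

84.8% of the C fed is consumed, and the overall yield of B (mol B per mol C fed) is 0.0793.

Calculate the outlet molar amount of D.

Conversion of C: C consumed = 1ξ₁ = 0.848 × 376 → ξ₁ = 318.8 lbmol/h.
Yield of B: 1ξ₂ / 376 = 0.0793 → ξ₂ = 29.82 lbmol/h.
Outlet amounts (n = n₀ + Σ ν·ξ):
  C: 376 − 1(318.8) = 57.15
  D: 0 + 1(318.8) − 2(29.82) = 259.2
  B: 0 + 1(29.82) = 29.82

259 lbmol/h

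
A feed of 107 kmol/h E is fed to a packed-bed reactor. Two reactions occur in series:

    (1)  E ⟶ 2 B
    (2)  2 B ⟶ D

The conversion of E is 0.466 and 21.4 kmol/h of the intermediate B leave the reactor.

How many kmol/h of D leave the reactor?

39.2 kmol/h

Conversion of E: E consumed = 1ξ₁ = 0.466 × 107 → ξ₁ = 49.86 kmol/h.
B balance: n_B = 0 + 2ξ₁ − 2ξ₂ = 21.4 → ξ₂ = (2·49.86 − 21.4)/2 = 39.16 kmol/h.
Outlet amounts (n = n₀ + Σ ν·ξ):
  E: 107 − 1(49.86) = 57.14
  B: 0 + 2(49.86) − 2(39.16) = 21.4
  D: 0 + 1(39.16) = 39.16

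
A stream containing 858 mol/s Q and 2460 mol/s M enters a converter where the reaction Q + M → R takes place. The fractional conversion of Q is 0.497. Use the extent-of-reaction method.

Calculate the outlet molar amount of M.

2030 mol/s

Q reacted = 0.497 × 858 = 426.4 mol/s; ν_Q = −1, so ξ = 426.4/1 = 426.4 mol/s.
Outlet amounts (n = n₀ + ν ξ):
  Q: 858 − 1(426.4) = 431.6
  M: 2460 − 1(426.4) = 2034
  R: 0 + 1(426.4) = 426.4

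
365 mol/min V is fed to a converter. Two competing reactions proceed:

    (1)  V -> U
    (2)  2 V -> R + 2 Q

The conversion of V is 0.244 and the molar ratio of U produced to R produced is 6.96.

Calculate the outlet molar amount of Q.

Conversion of V: V consumed = 0.244 × 365 = 89.06 mol/min = 1ξ₁ + 2ξ₂.
Selectivity: 1ξ₁ / (1ξ₂) = 6.96 → ξ₁ = 6.96 ξ₂.
Substitute: (1·6.96 + 2) ξ₂ = 89.06 → ξ₂ = 9.94 mol/min, ξ₁ = 69.18 mol/min.
Outlet amounts (n = n₀ + Σ ν·ξ):
  V: 365 − 1(69.18) − 2(9.94) = 275.9
  U: 0 + 1(69.18) = 69.18
  R: 0 + 1(9.94) = 9.94
  Q: 0 + 2(9.94) = 19.88

19.9 mol/min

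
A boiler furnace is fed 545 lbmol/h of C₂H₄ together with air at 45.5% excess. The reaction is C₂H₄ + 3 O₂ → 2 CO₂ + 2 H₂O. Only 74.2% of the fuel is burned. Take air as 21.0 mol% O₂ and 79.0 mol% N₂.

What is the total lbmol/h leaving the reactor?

Stoichiometric O₂ = 3 × 545 = 1635 lbmol/h; O₂ fed = 1635 × 1.455 = 2379 lbmol/h.
N₂ fed = 2379 × 79/21 = 8949 lbmol/h.
Fuel reacted = 0.742 × 545 → ξ = 404.4 lbmol/h.
Outlet (n = n₀ + ν ξ):
  C₂H₄: 545 − 1(404.4) = 140.6
  O₂: 2379 − 3(404.4) = 1166
  N₂: 8949 (inert)
  CO₂: 0 + 2(404.4) = 808.8
  H₂O: 0 + 2(404.4) = 808.8
Total out = 140.6 + 1166 + 8949 + 808.8 + 808.8 = 11870 lbmol/h.

11900 lbmol/h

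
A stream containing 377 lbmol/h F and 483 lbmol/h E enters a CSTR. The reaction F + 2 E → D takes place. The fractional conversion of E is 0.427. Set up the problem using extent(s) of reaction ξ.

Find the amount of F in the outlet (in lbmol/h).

274 lbmol/h

E reacted = 0.427 × 483 = 206.2 lbmol/h; ν_E = −2, so ξ = 206.2/2 = 103.1 lbmol/h.
Outlet amounts (n = n₀ + ν ξ):
  F: 377 − 1(103.1) = 273.9
  E: 483 − 2(103.1) = 276.8
  D: 0 + 1(103.1) = 103.1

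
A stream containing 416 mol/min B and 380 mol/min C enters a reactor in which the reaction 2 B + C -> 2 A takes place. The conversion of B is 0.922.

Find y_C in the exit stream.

B reacted = 0.922 × 416 = 383.6 mol/min; ν_B = −2, so ξ = 383.6/2 = 191.8 mol/min.
Outlet amounts (n = n₀ + ν ξ):
  B: 416 − 2(191.8) = 32.45
  C: 380 − 1(191.8) = 188.2
  A: 0 + 2(191.8) = 383.6
Total out = 604.2 mol/min; y_C = 188.2 / 604.2 = 0.3115.

0.312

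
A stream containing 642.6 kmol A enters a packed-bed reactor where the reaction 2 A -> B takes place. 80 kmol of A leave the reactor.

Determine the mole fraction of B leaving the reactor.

For A: n = n₀ − 2ξ → 80 = 642.6 − 2ξ, giving ξ = 281.3 kmol.
Outlet amounts (n = n₀ + ν ξ):
  A: 642.6 − 2(281.3) = 80
  B: 0 + 1(281.3) = 281.3
Total out = 361.3 kmol; y_B = 281.3 / 361.3 = 0.7786.

0.779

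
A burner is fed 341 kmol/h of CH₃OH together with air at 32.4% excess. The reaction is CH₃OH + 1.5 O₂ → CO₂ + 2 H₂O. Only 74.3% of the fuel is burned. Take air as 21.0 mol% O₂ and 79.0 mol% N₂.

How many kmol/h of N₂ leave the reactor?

2550 kmol/h

Stoichiometric O₂ = 1.5 × 341 = 511.5 kmol/h; O₂ fed = 511.5 × 1.324 = 677.2 kmol/h.
N₂ fed = 677.2 × 79/21 = 2548 kmol/h.
Fuel reacted = 0.743 × 341 → ξ = 253.4 kmol/h.
Outlet (n = n₀ + ν ξ):
  CH₃OH: 341 − 1(253.4) = 87.64
  O₂: 677.2 − 1.5(253.4) = 297.2
  N₂: 2548 (inert)
  CO₂: 0 + 1(253.4) = 253.4
  H₂O: 0 + 2(253.4) = 506.7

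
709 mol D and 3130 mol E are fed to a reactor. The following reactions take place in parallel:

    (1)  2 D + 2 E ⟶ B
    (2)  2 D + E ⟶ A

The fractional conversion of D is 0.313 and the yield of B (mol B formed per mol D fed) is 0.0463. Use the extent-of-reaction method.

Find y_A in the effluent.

Yield of B: 1ξ₁ / 709 = 0.0463 → ξ₁ = 32.83 mol.
Conversion of D: 2ξ₁ + 2ξ₂ = 0.313 × 709 = 221.9 → ξ₂ = 78.13 mol.
Outlet amounts (n = n₀ + Σ ν·ξ):
  D: 709 − 2(32.83) − 2(78.13) = 487.1
  E: 3130 − 2(32.83) − 1(78.13) = 2986
  B: 0 + 1(32.83) = 32.83
  A: 0 + 1(78.13) = 78.13
Total out = 3584 mol; y_A = 78.13 / 3584 = 0.0218.

0.0218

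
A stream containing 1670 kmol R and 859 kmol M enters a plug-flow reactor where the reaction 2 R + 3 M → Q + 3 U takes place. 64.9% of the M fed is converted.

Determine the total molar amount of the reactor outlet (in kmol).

2340 kmol

M reacted = 0.649 × 859 = 557.5 kmol; ν_M = −3, so ξ = 557.5/3 = 185.8 kmol.
Outlet amounts (n = n₀ + ν ξ):
  R: 1670 − 2(185.8) = 1298
  M: 859 − 3(185.8) = 301.5
  Q: 0 + 1(185.8) = 185.8
  U: 0 + 3(185.8) = 557.5
Total out = 1298 + 301.5 + 185.8 + 557.5 = 2343 kmol.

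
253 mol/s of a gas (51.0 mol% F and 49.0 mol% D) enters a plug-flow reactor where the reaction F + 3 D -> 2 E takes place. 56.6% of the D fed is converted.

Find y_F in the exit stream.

0.512

D reacted = 0.566 × 124 = 70.17 mol/s; ν_D = −3, so ξ = 70.17/3 = 23.39 mol/s.
Outlet amounts (n = n₀ + ν ξ):
  F: 129 − 1(23.39) = 105.6
  D: 124 − 3(23.39) = 53.8
  E: 0 + 2(23.39) = 46.78
Total out = 206.2 mol/s; y_F = 105.6 / 206.2 = 0.5123.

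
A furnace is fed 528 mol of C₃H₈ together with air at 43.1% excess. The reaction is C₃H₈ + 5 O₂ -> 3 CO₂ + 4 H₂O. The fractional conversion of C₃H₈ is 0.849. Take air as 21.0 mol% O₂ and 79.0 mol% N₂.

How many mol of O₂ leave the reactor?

Stoichiometric O₂ = 5 × 528 = 2640 mol; O₂ fed = 2640 × 1.431 = 3778 mol.
N₂ fed = 3778 × 79/21 = 14210 mol.
Fuel reacted = 0.849 × 528 → ξ = 448.3 mol.
Outlet (n = n₀ + ν ξ):
  C₃H₈: 528 − 1(448.3) = 79.73
  O₂: 3778 − 5(448.3) = 1536
  N₂: 14210 (inert)
  CO₂: 0 + 3(448.3) = 1345
  H₂O: 0 + 4(448.3) = 1793

1540 mol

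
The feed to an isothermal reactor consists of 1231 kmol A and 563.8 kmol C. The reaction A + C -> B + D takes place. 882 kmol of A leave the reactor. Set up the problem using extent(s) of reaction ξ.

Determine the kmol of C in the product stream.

215 kmol

For A: n = n₀ − 1ξ → 882 = 1231 − 1ξ, giving ξ = 349 kmol.
Outlet amounts (n = n₀ + ν ξ):
  A: 1231 − 1(349) = 882
  C: 563.8 − 1(349) = 214.8
  B: 0 + 1(349) = 349
  D: 0 + 1(349) = 349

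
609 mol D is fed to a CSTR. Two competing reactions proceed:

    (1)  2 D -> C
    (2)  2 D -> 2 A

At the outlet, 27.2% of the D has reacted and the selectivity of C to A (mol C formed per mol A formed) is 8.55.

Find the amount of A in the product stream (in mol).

9.15 mol

Conversion of D: D consumed = 0.272 × 609 = 165.6 mol = 2ξ₁ + 2ξ₂.
Selectivity: 1ξ₁ / (2ξ₂) = 8.55 → ξ₁ = 17.1 ξ₂.
Substitute: (2·17.1 + 2) ξ₂ = 165.6 → ξ₂ = 4.576 mol, ξ₁ = 78.25 mol.
Outlet amounts (n = n₀ + Σ ν·ξ):
  D: 609 − 2(78.25) − 2(4.576) = 443.4
  C: 0 + 1(78.25) = 78.25
  A: 0 + 2(4.576) = 9.152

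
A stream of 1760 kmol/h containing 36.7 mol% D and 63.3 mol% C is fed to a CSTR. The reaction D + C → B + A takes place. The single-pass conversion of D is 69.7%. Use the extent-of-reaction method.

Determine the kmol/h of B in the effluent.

D reacted = 0.697 × 645.9 = 450.2 kmol/h; ν_D = −1, so ξ = 450.2/1 = 450.2 kmol/h.
Outlet amounts (n = n₀ + ν ξ):
  D: 645.9 − 1(450.2) = 195.7
  C: 1114 − 1(450.2) = 663.9
  B: 0 + 1(450.2) = 450.2
  A: 0 + 1(450.2) = 450.2

450 kmol/h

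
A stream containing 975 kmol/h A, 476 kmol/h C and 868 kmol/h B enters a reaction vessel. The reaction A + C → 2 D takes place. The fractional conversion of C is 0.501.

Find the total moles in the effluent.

C reacted = 0.501 × 476 = 238.5 kmol/h; ν_C = −1, so ξ = 238.5/1 = 238.5 kmol/h.
Outlet amounts (n = n₀ + ν ξ):
  A: 975 − 1(238.5) = 736.5
  C: 476 − 1(238.5) = 237.5
  D: 0 + 2(238.5) = 477
  B: 868 (inert)
Total out = 736.5 + 237.5 + 477 + 868 = 2319 kmol/h.

2320 kmol/h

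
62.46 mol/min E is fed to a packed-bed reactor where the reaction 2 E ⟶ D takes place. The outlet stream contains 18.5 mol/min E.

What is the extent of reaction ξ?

ξ = 22 mol/min

For E: n = n₀ − 2ξ → 18.5 = 62.46 − 2ξ, giving ξ = 21.98 mol/min.
Outlet amounts (n = n₀ + ν ξ):
  E: 62.46 − 2(21.98) = 18.5
  D: 0 + 1(21.98) = 21.98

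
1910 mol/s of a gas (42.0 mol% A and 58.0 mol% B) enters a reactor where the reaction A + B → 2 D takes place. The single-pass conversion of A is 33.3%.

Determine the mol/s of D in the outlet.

A reacted = 0.333 × 802.2 = 267.1 mol/s; ν_A = −1, so ξ = 267.1/1 = 267.1 mol/s.
Outlet amounts (n = n₀ + ν ξ):
  A: 802.2 − 1(267.1) = 535.1
  B: 1108 − 1(267.1) = 840.7
  D: 0 + 2(267.1) = 534.3

534 mol/s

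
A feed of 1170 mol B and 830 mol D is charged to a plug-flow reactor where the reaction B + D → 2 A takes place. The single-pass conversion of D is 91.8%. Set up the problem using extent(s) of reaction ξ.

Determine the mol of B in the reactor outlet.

D reacted = 0.918 × 830 = 761.9 mol; ν_D = −1, so ξ = 761.9/1 = 761.9 mol.
Outlet amounts (n = n₀ + ν ξ):
  B: 1170 − 1(761.9) = 408.1
  D: 830 − 1(761.9) = 68.06
  A: 0 + 2(761.9) = 1524

408 mol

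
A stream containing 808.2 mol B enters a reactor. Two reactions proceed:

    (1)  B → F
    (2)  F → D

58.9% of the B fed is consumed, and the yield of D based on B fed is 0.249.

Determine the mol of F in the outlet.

Conversion of B: B consumed = 1ξ₁ = 0.589 × 808.2 → ξ₁ = 476 mol.
Yield of D: 1ξ₂ / 808.2 = 0.249 → ξ₂ = 201.2 mol.
Outlet amounts (n = n₀ + Σ ν·ξ):
  B: 808.2 − 1(476) = 332.2
  F: 0 + 1(476) − 1(201.2) = 274.8
  D: 0 + 1(201.2) = 201.2

275 mol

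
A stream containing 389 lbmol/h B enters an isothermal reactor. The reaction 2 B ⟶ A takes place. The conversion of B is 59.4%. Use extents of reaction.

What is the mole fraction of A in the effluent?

B reacted = 0.594 × 389 = 231.1 lbmol/h; ν_B = −2, so ξ = 231.1/2 = 115.5 lbmol/h.
Outlet amounts (n = n₀ + ν ξ):
  B: 389 − 2(115.5) = 157.9
  A: 0 + 1(115.5) = 115.5
Total out = 273.5 lbmol/h; y_A = 115.5 / 273.5 = 0.4225.

0.422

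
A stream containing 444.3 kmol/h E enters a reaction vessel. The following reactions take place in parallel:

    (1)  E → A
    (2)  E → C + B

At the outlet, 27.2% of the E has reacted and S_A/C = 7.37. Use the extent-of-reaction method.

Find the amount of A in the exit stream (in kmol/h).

106 kmol/h

Conversion of E: E consumed = 0.272 × 444.3 = 120.8 kmol/h = 1ξ₁ + 1ξ₂.
Selectivity: 1ξ₁ / (1ξ₂) = 7.37 → ξ₁ = 7.37 ξ₂.
Substitute: (1·7.37 + 1) ξ₂ = 120.8 → ξ₂ = 14.44 kmol/h, ξ₁ = 106.4 kmol/h.
Outlet amounts (n = n₀ + Σ ν·ξ):
  E: 444.3 − 1(106.4) − 1(14.44) = 323.5
  A: 0 + 1(106.4) = 106.4
  C: 0 + 1(14.44) = 14.44
  B: 0 + 1(14.44) = 14.44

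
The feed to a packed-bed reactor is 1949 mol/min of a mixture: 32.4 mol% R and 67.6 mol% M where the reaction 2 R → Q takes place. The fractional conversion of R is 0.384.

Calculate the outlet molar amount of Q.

R reacted = 0.384 × 631.5 = 242.5 mol/min; ν_R = −2, so ξ = 242.5/2 = 121.2 mol/min.
Outlet amounts (n = n₀ + ν ξ):
  R: 631.5 − 2(121.2) = 389
  Q: 0 + 1(121.2) = 121.2
  M: 1318 (inert)

121 mol/min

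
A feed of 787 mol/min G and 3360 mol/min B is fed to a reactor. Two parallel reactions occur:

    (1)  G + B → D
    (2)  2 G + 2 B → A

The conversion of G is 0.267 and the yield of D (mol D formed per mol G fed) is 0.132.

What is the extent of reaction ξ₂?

ξ₂ = 53.1 mol/min

Yield of D: 1ξ₁ / 787 = 0.132 → ξ₁ = 103.9 mol/min.
Conversion of G: 1ξ₁ + 2ξ₂ = 0.267 × 787 = 210.1 → ξ₂ = 53.12 mol/min.
Outlet amounts (n = n₀ + Σ ν·ξ):
  G: 787 − 1(103.9) − 2(53.12) = 576.9
  B: 3360 − 1(103.9) − 2(53.12) = 3150
  D: 0 + 1(103.9) = 103.9
  A: 0 + 1(53.12) = 53.12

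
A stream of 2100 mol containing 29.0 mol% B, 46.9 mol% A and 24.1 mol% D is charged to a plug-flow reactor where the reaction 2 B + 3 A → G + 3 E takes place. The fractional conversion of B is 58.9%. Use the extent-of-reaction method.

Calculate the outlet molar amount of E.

538 mol

B reacted = 0.589 × 609 = 358.7 mol; ν_B = −2, so ξ = 358.7/2 = 179.4 mol.
Outlet amounts (n = n₀ + ν ξ):
  B: 609 − 2(179.4) = 250.3
  A: 984.9 − 3(179.4) = 446.8
  G: 0 + 1(179.4) = 179.4
  E: 0 + 3(179.4) = 538.1
  D: 506.1 (inert)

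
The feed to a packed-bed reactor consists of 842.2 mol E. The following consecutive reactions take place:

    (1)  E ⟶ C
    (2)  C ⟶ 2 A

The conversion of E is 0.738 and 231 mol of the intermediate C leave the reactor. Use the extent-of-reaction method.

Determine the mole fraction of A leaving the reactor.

Conversion of E: E consumed = 1ξ₁ = 0.738 × 842.2 → ξ₁ = 621.5 mol.
C balance: n_C = 0 + 1ξ₁ − 1ξ₂ = 231 → ξ₂ = (1·621.5 − 231)/1 = 390.5 mol.
Outlet amounts (n = n₀ + Σ ν·ξ):
  E: 842.2 − 1(621.5) = 220.7
  C: 0 + 1(621.5) − 1(390.5) = 231
  A: 0 + 2(390.5) = 781.1
Total out = 1233 mol; y_A = 781.1 / 1233 = 0.6336.

0.634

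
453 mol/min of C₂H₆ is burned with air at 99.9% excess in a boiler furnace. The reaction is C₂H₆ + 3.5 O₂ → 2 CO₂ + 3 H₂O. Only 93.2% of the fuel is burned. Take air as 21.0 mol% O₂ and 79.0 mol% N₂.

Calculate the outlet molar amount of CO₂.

Stoichiometric O₂ = 3.5 × 453 = 1586 mol/min; O₂ fed = 1586 × 1.999 = 3169 mol/min.
N₂ fed = 3169 × 79/21 = 11920 mol/min.
Fuel reacted = 0.932 × 453 → ξ = 422.2 mol/min.
Outlet (n = n₀ + ν ξ):
  C₂H₆: 453 − 1(422.2) = 30.8
  O₂: 3169 − 3.5(422.2) = 1692
  N₂: 11920 (inert)
  CO₂: 0 + 2(422.2) = 844.4
  H₂O: 0 + 3(422.2) = 1267

844 mol/min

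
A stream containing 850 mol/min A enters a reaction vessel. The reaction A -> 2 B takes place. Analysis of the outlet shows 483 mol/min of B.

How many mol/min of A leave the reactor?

608 mol/min

For B: n = n₀ + 2ξ → 483 = 0 + 2ξ, giving ξ = 241.5 mol/min.
Outlet amounts (n = n₀ + ν ξ):
  A: 850 − 1(241.5) = 608.5
  B: 0 + 2(241.5) = 483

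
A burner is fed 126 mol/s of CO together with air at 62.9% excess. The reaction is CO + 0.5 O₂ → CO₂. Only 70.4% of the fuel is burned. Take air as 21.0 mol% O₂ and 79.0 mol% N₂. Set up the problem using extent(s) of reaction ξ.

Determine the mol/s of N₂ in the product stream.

Stoichiometric O₂ = 0.5 × 126 = 63 mol/s; O₂ fed = 63 × 1.629 = 102.6 mol/s.
N₂ fed = 102.6 × 79/21 = 386.1 mol/s.
Fuel reacted = 0.704 × 126 → ξ = 88.7 mol/s.
Outlet (n = n₀ + ν ξ):
  CO: 126 − 1(88.7) = 37.3
  O₂: 102.6 − 0.5(88.7) = 58.27
  N₂: 386.1 (inert)
  CO₂: 0 + 1(88.7) = 88.7

386 mol/s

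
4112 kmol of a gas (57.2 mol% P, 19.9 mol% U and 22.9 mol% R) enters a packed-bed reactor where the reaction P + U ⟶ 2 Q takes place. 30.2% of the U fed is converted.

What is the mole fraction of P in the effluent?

U reacted = 0.302 × 818.3 = 247.1 kmol; ν_U = −1, so ξ = 247.1/1 = 247.1 kmol.
Outlet amounts (n = n₀ + ν ξ):
  P: 2352 − 1(247.1) = 2105
  U: 818.3 − 1(247.1) = 571.2
  Q: 0 + 2(247.1) = 494.2
  R: 941.6 (inert)
Total out = 4112 kmol; y_P = 2105 / 4112 = 0.5119.

0.512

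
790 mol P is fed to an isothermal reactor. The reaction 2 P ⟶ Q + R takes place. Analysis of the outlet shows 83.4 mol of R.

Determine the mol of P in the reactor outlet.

For R: n = n₀ + 1ξ → 83.4 = 0 + 1ξ, giving ξ = 83.4 mol.
Outlet amounts (n = n₀ + ν ξ):
  P: 790 − 2(83.4) = 623.2
  Q: 0 + 1(83.4) = 83.4
  R: 0 + 1(83.4) = 83.4

623 mol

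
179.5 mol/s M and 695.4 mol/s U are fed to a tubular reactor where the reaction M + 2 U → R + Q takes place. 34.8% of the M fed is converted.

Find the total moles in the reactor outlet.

M reacted = 0.348 × 179.5 = 62.47 mol/s; ν_M = −1, so ξ = 62.47/1 = 62.47 mol/s.
Outlet amounts (n = n₀ + ν ξ):
  M: 179.5 − 1(62.47) = 117
  U: 695.4 − 2(62.47) = 570.5
  R: 0 + 1(62.47) = 62.47
  Q: 0 + 1(62.47) = 62.47
Total out = 117 + 570.5 + 62.47 + 62.47 = 812.4 mol/s.

812 mol/s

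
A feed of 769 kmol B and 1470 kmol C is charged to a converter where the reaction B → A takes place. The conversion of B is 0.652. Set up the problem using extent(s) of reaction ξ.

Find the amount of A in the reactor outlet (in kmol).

501 kmol

B reacted = 0.652 × 769 = 501.4 kmol; ν_B = −1, so ξ = 501.4/1 = 501.4 kmol.
Outlet amounts (n = n₀ + ν ξ):
  B: 769 − 1(501.4) = 267.6
  A: 0 + 1(501.4) = 501.4
  C: 1470 (inert)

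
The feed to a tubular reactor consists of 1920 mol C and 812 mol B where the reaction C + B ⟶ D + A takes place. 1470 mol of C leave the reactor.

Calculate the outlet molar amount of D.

For C: n = n₀ − 1ξ → 1470 = 1920 − 1ξ, giving ξ = 450 mol.
Outlet amounts (n = n₀ + ν ξ):
  C: 1920 − 1(450) = 1470
  B: 812 − 1(450) = 362
  D: 0 + 1(450) = 450
  A: 0 + 1(450) = 450

450 mol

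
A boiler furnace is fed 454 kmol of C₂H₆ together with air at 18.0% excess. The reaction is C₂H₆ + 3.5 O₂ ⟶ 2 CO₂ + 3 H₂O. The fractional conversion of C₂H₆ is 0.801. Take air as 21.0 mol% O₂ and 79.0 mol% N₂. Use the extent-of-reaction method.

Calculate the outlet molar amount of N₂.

Stoichiometric O₂ = 3.5 × 454 = 1589 kmol; O₂ fed = 1589 × 1.180 = 1875 kmol.
N₂ fed = 1875 × 79/21 = 7054 kmol.
Fuel reacted = 0.801 × 454 → ξ = 363.7 kmol.
Outlet (n = n₀ + ν ξ):
  C₂H₆: 454 − 1(363.7) = 90.35
  O₂: 1875 − 3.5(363.7) = 602.2
  N₂: 7054 (inert)
  CO₂: 0 + 2(363.7) = 727.3
  H₂O: 0 + 3(363.7) = 1091

7050 kmol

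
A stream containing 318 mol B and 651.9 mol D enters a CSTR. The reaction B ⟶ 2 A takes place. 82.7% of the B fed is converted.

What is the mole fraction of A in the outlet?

B reacted = 0.827 × 318 = 263 mol; ν_B = −1, so ξ = 263/1 = 263 mol.
Outlet amounts (n = n₀ + ν ξ):
  B: 318 − 1(263) = 55.01
  A: 0 + 2(263) = 526
  D: 651.9 (inert)
Total out = 1233 mol; y_A = 526 / 1233 = 0.4266.

0.427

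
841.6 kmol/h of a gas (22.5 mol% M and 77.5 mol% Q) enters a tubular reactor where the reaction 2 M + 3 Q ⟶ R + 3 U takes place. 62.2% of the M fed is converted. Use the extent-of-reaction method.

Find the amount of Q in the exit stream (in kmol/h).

M reacted = 0.622 × 189.4 = 117.8 kmol/h; ν_M = −2, so ξ = 117.8/2 = 58.89 kmol/h.
Outlet amounts (n = n₀ + ν ξ):
  M: 189.4 − 2(58.89) = 71.58
  Q: 652.2 − 3(58.89) = 475.6
  R: 0 + 1(58.89) = 58.89
  U: 0 + 3(58.89) = 176.7

476 kmol/h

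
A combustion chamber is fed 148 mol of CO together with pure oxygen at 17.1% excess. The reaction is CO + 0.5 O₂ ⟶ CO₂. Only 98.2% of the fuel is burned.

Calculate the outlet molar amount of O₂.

Stoichiometric O₂ = 0.5 × 148 = 74 mol; O₂ fed = 74 × 1.171 = 86.65 mol.
Fuel reacted = 0.982 × 148 → ξ = 145.3 mol.
Outlet (n = n₀ + ν ξ):
  CO: 148 − 1(145.3) = 2.664
  O₂: 86.65 − 0.5(145.3) = 13.99
  CO₂: 0 + 1(145.3) = 145.3

14 mol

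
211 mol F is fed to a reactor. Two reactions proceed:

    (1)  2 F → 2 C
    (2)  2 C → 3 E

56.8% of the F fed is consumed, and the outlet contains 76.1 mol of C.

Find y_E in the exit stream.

Conversion of F: F consumed = 2ξ₁ = 0.568 × 211 → ξ₁ = 59.92 mol.
C balance: n_C = 0 + 2ξ₁ − 2ξ₂ = 76.1 → ξ₂ = (2·59.92 − 76.1)/2 = 21.87 mol.
Outlet amounts (n = n₀ + Σ ν·ξ):
  F: 211 − 2(59.92) = 91.15
  C: 0 + 2(59.92) − 2(21.87) = 76.1
  E: 0 + 3(21.87) = 65.62
Total out = 232.9 mol; y_E = 65.62 / 232.9 = 0.2818.

0.282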